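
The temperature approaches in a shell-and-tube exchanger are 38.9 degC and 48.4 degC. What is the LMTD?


LMTD = (dT1 - dT2) / ln(dT1/dT2)
= (38.9 - 48.4) / ln(38.9 / 48.4) = -9.5 / -0.218506 = 43.48

43.48 degC


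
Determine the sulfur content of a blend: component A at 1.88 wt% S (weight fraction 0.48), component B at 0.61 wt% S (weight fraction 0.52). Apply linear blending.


Linear sulfur blending: S_blend = x1*S1 + x2*S2
Contribution 1: 0.48 * 1.88 = 0.9024 wt%
Contribution 2: 0.52 * 0.61 = 0.3172 wt%
S_blend = 0.9024 + 0.3172 = 1.2196

1.2196 wt%


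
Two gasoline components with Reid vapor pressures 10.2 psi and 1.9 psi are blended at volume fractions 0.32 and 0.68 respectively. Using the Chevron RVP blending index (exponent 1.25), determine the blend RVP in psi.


Chevron index: RVP_blend = (sum xi*RVPi^1.25)^(1/1.25)
RVP^1.25 terms: 0.32 * 10.2^1.25 + 0.68 * 1.9^1.25 = 7.34999
RVP_blend = 7.34999^(1/1.25) = 4.932

4.932 psi


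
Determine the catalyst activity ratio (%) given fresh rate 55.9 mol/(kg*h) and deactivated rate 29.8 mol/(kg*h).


Activity (%) = (rate_used / rate_fresh) * 100
rate_used = 29.8, rate_fresh = 55.9
= (29.8 / 55.9) * 100
= 0.5331 * 100 = 53.31

53.31 %


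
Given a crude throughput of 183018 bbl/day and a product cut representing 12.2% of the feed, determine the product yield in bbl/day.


Crude throughput = 183018 bbl/day
Fraction yield = 12.2%
yield = throughput * fraction / 100
yield = 183018 * 12.2 / 100 = 22328.196

22328.196 bbl/day


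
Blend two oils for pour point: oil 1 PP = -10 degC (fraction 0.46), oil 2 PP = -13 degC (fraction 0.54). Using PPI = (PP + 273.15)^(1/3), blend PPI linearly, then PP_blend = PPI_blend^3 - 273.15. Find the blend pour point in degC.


PPI_1 = (-10 + 273.15)^(1/3) = 6.408176
PPI_2 = (-13 + 273.15)^(1/3) = 6.383731
PPI_blend = 0.46 * 6.408176 + 0.54 * 6.383731 = 6.394976
PP_blend = 6.394976^3 - 273.15 = 261.5271 - 273.15 = -11.62

-11.62 degC


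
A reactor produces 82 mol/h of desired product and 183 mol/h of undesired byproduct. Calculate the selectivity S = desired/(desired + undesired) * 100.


Selectivity = desired / (desired + undesired) * 100
Total products = 82 + 183 = 265 mol/h
S = 82 / 265 * 100
= 0.3094 * 100
= 30.94 %

30.94 %


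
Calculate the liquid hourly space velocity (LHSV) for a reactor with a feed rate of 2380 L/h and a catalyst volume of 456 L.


LHSV = volumetric feed rate / catalyst volume
= 2380 L/h / 456 L
= 5.219 h^-1

5.219 h^-1


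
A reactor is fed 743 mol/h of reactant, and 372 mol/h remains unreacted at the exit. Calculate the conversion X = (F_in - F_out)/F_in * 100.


X = (F_in - F_out) / F_in * 100
Moles reacted = 743 - 372 = 371
X = 371 / 743 * 100
= 0.4993 * 100
= 49.93 %

49.93 %


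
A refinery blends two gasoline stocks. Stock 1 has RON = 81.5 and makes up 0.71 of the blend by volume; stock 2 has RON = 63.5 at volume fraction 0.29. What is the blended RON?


Linear blending: RON_blend = sum(vi * RONi)
Contribution 1: 0.71 * 81.5 = 57.865
Contribution 2: 0.29 * 63.5 = 18.415
RON_blend = 57.865 + 18.415 = 76.28

76.28


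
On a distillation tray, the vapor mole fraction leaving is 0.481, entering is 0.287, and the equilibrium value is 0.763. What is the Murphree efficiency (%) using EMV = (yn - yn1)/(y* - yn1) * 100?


Murphree vapor efficiency: EMV = (y_n - y_(n-1)) / (y*_n - y_(n-1)) * 100
EMV = (0.481 - 0.287) / (0.763 - 0.287) * 100 = 0.194 / 0.476 * 100 = 40.76

40.76 %


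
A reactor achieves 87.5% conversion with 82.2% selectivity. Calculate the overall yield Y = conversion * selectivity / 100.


Overall yield = conversion (%) * selectivity (%) / 100
Conversion = 87.5%, Selectivity = 82.2%
Y = 87.5 * 82.2 / 100
= 71.925 %

71.925 %


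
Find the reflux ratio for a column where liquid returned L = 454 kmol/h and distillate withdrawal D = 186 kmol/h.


Reflux ratio definition: R = L / D (liquid returned / distillate withdrawn)
L = 454 kmol/h, D = 186 kmol/h
R = 454 / 186 = 2.441

2.441


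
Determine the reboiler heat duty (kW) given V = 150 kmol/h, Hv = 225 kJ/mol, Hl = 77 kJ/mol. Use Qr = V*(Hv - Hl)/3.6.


Qr = 150 * (225 - 77) / 3.6 = 150 * 148 / 3.6 = 6167

6167 kW


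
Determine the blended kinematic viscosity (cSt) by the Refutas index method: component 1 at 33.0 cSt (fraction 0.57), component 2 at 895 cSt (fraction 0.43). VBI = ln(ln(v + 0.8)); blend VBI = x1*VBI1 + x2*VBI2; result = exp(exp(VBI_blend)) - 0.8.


Refutas method: VBN_i = 14.534*ln(ln(visc_i + 0.8)) + 10.975, blended linearly by mass fraction; since VBN is linear in VBI_i = ln(ln(visc_i + 0.8)) and the fractions sum to 1, blend VBI directly: visc = exp(exp(VBI_blend)) - 0.8
VBI_1 = ln(ln(33.0 + 0.8)) = 1.25859
VBI_2 = ln(ln(895 + 0.8)) = 1.91659
VBI_blend = 0.57 * 1.25859 + 0.43 * 1.91659 = 1.54153
visc_blend = exp(exp(1.54153)) - 0.8 = 106.1

106.1 cSt


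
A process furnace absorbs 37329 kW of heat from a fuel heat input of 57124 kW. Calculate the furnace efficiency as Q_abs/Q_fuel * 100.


Furnace efficiency = Q_absorbed / Q_fuel * 100
= 37329 / 57124 * 100 = 65.35

65.35 %


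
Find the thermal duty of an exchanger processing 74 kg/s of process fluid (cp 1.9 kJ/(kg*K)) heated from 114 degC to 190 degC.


Q = m_dot * cp * delta_T
delta_T = 190 - 114 = 76 K
Q = 74 * 1.9 * 76
= 140.6 * 76
= 10685.6 kW

10685.6 kW


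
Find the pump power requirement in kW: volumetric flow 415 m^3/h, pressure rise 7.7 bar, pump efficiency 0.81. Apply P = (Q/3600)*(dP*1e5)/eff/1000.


Q = 415 / 3600 = 0.115278 m^3/s
P = 0.115278 * (7.7 * 1e5) / 0.81 / 1000 = 109.6

109.6 kW


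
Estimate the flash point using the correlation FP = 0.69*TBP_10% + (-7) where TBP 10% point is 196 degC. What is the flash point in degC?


FP = 0.69 * 196 + (-7) = 128.24

128.24 degC


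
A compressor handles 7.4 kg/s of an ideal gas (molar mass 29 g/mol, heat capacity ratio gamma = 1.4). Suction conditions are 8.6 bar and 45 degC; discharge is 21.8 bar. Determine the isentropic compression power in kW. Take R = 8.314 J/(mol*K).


Isentropic work: W = m*(gamma/(gamma-1))*(R*T1/MW)*((P2/P1)^((gamma-1)/gamma) - 1)
T1 = 45 + 273.15 = 318.15 K
Pressure ratio = 21.8 / 8.6 = 2.53488
Exponent = (1.4 - 1)/1.4 = 0.285714
(P2/P1)^exp - 1 = 2.53488^0.285714 - 1 = 0.304417
W = 7.4 * 1.4 / 0.4 * 8.314 * 318.15 / 29 * 0.304417 = 719.1

719.1 kW


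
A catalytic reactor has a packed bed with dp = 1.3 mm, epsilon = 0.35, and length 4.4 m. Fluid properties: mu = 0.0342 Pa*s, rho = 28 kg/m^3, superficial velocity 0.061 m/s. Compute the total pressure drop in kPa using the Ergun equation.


dp = 1.3 mm = 0.0013 m
Viscous term = 150*0.0342*0.061*(1-0.35)^2 / (0.0013^2*0.35^3) = 1824660
Inertial term = 1.75*28*0.061^2*(1-0.35) / (0.0013*0.35^3) = 2126.29
dP/L = 1824660 + 2126.29 = 1826790 Pa/m
dP = 1826790 * 4.4 / 1000 = 8038 kPa

8038 kPa


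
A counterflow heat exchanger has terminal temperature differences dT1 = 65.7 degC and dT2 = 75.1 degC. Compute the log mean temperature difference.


LMTD = (dT1 - dT2) / ln(dT1/dT2)
= (65.7 - 75.1) / ln(65.7 / 75.1) = -9.4 / -0.133722 = 70.30

70.30 degC


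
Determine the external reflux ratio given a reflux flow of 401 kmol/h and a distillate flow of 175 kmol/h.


Reflux ratio definition: R = L / D (liquid returned / distillate withdrawn)
L = 401 kmol/h, D = 175 kmol/h
R = 401 / 175 = 2.291

2.291


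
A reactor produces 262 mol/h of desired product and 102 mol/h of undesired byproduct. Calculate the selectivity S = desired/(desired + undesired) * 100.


Selectivity = desired / (desired + undesired) * 100
Total products = 262 + 102 = 364 mol/h
S = 262 / 364 * 100
= 0.7198 * 100
= 71.98 %

71.98 %


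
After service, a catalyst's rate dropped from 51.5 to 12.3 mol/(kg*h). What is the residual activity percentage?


Activity (%) = (rate_used / rate_fresh) * 100
rate_used = 12.3, rate_fresh = 51.5
= (12.3 / 51.5) * 100
= 0.2388 * 100 = 23.88

23.88 %


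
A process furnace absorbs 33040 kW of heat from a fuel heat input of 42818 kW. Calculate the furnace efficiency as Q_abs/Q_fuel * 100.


Furnace efficiency = Q_absorbed / Q_fuel * 100
= 33040 / 42818 * 100 = 77.16

77.16 %


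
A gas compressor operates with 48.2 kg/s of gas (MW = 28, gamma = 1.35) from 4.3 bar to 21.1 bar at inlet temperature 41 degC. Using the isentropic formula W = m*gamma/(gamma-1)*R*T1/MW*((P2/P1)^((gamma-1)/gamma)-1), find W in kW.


Isentropic work: W = m*(gamma/(gamma-1))*(R*T1/MW)*((P2/P1)^((gamma-1)/gamma) - 1)
T1 = 41 + 273.15 = 314.15 K
Pressure ratio = 21.1 / 4.3 = 4.90698
Exponent = (1.35 - 1)/1.35 = 0.259259
(P2/P1)^exp - 1 = 4.90698^0.259259 - 1 = 0.510427
W = 48.2 * 1.35 / 0.35 * 8.314 * 314.15 / 28 * 0.510427 = 8852

8852 kW


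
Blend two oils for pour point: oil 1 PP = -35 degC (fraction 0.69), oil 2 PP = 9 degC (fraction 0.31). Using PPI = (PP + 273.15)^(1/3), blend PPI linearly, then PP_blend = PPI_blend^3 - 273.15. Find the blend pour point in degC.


PPI_1 = (-35 + 273.15)^(1/3) = 6.198456
PPI_2 = (9 + 273.15)^(1/3) = 6.558835
PPI_blend = 0.69 * 6.198456 + 0.31 * 6.558835 = 6.310173
PP_blend = 6.310173^3 - 273.15 = 251.2603 - 273.15 = -21.89

-21.89 degC


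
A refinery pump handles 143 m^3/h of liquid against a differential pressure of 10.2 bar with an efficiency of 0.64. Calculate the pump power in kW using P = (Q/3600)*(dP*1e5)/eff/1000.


Q = 143 / 3600 = 0.0397222 m^3/s
P = 0.0397222 * (10.2 * 1e5) / 0.64 / 1000 = 63.31

63.31 kW


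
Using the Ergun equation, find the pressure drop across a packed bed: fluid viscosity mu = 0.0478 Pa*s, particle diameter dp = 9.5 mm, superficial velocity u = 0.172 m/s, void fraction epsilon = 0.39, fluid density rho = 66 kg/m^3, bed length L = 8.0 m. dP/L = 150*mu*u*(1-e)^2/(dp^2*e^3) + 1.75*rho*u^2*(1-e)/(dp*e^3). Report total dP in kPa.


dp = 9.5 mm = 0.0095 m
Viscous term = 150*0.0478*0.172*(1-0.39)^2 / (0.0095^2*0.39^3) = 85716.9
Inertial term = 1.75*66*0.172^2*(1-0.39) / (0.0095*0.39^3) = 3698.72
dP/L = 85716.9 + 3698.72 = 89415.6 Pa/m
dP = 89415.6 * 8.0 / 1000 = 715.3 kPa

715.3 kPa


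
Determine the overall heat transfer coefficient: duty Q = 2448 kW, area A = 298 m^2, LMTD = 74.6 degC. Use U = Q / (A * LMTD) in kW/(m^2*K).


From Q = U*A*LMTD, U = Q / (A * LMTD)
U = 2448 / (298 * 74.6) = 2448 / 22230.8 = 0.1101

0.1101 kW/(m^2*K)


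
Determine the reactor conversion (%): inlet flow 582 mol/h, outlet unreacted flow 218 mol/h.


X = (F_in - F_out) / F_in * 100
Moles reacted = 582 - 218 = 364
X = 364 / 582 * 100
= 0.6254 * 100
= 62.54 %

62.54 %


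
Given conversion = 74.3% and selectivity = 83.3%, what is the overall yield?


Overall yield = conversion (%) * selectivity (%) / 100
Conversion = 74.3%, Selectivity = 83.3%
Y = 74.3 * 83.3 / 100
= 61.8919 %

61.8919 %


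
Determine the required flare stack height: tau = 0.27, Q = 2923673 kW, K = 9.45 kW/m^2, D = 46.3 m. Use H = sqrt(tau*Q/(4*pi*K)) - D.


tau*Q/(4*pi*K) = 0.27 * 2923673 / (4 * pi * 9.45) = 6647.39
sqrt(6647.39) = 81.5315
H = 81.5315 - 46.3 = 35.23

35.23 m


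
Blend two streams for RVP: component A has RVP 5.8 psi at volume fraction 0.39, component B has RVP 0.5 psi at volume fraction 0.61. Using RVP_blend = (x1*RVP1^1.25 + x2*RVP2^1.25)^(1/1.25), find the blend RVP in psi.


Chevron index: RVP_blend = (sum xi*RVPi^1.25)^(1/1.25)
RVP^1.25 terms: 0.39 * 5.8^1.25 + 0.61 * 0.5^1.25 = 3.76682
RVP_blend = 3.76682^(1/1.25) = 2.889

2.889 psi


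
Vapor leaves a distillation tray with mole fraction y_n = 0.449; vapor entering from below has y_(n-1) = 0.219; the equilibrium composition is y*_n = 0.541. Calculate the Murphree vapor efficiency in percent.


Murphree vapor efficiency: EMV = (y_n - y_(n-1)) / (y*_n - y_(n-1)) * 100
EMV = (0.449 - 0.219) / (0.541 - 0.219) * 100 = 0.23 / 0.322 * 100 = 71.43

71.43 %


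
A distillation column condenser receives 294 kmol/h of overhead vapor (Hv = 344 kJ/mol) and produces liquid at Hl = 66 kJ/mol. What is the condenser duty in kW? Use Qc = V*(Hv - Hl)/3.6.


Qc = 294 * (344 - 66) / 3.6 = 294 * 278 / 3.6 = 22700

22700 kW


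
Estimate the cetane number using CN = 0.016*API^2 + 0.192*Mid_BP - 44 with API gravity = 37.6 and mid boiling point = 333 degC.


CN = 0.016 * 37.6^2 + 0.192 * 333 - 44
CN = 22.62016 + 63.936 - 44 = 42.55616

42.55616


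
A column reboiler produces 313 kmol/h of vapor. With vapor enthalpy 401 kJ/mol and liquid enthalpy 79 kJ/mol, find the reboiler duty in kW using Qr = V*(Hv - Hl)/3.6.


Qr = 313 * (401 - 79) / 3.6 = 313 * 322 / 3.6 = 28000

28000 kW


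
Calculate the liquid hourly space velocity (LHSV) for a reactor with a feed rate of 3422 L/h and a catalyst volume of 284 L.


LHSV = volumetric feed rate / catalyst volume
= 3422 L/h / 284 L
= 12.05 h^-1

12.05 h^-1


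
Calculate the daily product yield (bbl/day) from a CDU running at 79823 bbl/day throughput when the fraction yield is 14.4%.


Crude throughput = 79823 bbl/day
Fraction yield = 14.4%
yield = throughput * fraction / 100
yield = 79823 * 14.4 / 100 = 11494.512

11494.512 bbl/day


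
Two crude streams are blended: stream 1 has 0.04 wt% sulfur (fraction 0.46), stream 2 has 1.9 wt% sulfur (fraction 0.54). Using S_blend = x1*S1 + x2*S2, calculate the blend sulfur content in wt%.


Linear sulfur blending: S_blend = x1*S1 + x2*S2
Contribution 1: 0.46 * 0.04 = 0.0184 wt%
Contribution 2: 0.54 * 1.9 = 1.026 wt%
S_blend = 0.0184 + 1.026 = 1.0444

1.0444 wt%


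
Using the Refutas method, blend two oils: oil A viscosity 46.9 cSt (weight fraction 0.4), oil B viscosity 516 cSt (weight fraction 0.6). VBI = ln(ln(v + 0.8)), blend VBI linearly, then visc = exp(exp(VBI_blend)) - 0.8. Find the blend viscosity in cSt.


Refutas method: VBN_i = 14.534*ln(ln(visc_i + 0.8)) + 10.975, blended linearly by mass fraction; since VBN is linear in VBI_i = ln(ln(visc_i + 0.8)) and the fractions sum to 1, blend VBI directly: visc = exp(exp(VBI_blend)) - 0.8
VBI_1 = ln(ln(46.9 + 0.8)) = 1.35194
VBI_2 = ln(ln(516 + 0.8)) = 1.83221
VBI_blend = 0.4 * 1.35194 + 0.6 * 1.83221 = 1.6401
visc_blend = exp(exp(1.6401)) - 0.8 = 172.6

172.6 cSt


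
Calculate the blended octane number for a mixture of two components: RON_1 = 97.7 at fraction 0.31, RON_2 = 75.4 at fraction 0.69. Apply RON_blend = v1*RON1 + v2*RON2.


Linear blending: RON_blend = sum(vi * RONi)
Contribution 1: 0.31 * 97.7 = 30.287
Contribution 2: 0.69 * 75.4 = 52.026
RON_blend = 30.287 + 52.026 = 82.313

82.313


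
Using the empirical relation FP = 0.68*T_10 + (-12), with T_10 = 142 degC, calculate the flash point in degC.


FP = 0.68 * 142 + (-12) = 84.56

84.56 degC


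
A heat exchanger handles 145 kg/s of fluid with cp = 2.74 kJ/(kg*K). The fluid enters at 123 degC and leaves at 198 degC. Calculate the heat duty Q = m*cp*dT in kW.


Q = m_dot * cp * delta_T
delta_T = 198 - 123 = 75 K
Q = 145 * 2.74 * 75
= 397.3 * 75
= 29797.5 kW

29797.5 kW


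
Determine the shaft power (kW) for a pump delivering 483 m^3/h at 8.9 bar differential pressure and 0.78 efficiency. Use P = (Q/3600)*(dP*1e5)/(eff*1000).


Q = 483 / 3600 = 0.134167 m^3/s
P = 0.134167 * (8.9 * 1e5) / 0.78 / 1000 = 153.1

153.1 kW


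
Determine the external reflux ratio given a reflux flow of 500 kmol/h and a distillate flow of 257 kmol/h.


Reflux ratio definition: R = L / D (liquid returned / distillate withdrawn)
L = 500 kmol/h, D = 257 kmol/h
R = 500 / 257 = 1.946

1.946


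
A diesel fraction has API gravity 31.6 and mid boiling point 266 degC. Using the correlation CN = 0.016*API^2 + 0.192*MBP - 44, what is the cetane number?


CN = 0.016 * 31.6^2 + 0.192 * 266 - 44
CN = 15.97696 + 51.072 - 44 = 23.04896

23.04896


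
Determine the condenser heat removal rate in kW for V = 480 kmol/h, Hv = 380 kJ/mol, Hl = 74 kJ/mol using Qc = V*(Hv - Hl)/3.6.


Qc = 480 * (380 - 74) / 3.6 = 480 * 306 / 3.6 = 40800

40800 kW


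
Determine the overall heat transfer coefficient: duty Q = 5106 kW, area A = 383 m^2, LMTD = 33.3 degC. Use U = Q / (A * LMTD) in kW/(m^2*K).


From Q = U*A*LMTD, U = Q / (A * LMTD)
U = 5106 / (383 * 33.3) = 5106 / 12753.9 = 0.4003

0.4003 kW/(m^2*K)


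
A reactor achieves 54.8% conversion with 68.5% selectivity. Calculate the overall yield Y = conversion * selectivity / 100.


Overall yield = conversion (%) * selectivity (%) / 100
Conversion = 54.8%, Selectivity = 68.5%
Y = 54.8 * 68.5 / 100
= 37.538 %

37.538 %


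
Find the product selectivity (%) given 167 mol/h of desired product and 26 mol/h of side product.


Selectivity = desired / (desired + undesired) * 100
Total products = 167 + 26 = 193 mol/h
S = 167 / 193 * 100
= 0.8653 * 100
= 86.53 %

86.53 %


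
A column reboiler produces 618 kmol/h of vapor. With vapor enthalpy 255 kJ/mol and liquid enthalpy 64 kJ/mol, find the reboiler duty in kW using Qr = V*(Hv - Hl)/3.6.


Qr = 618 * (255 - 64) / 3.6 = 618 * 191 / 3.6 = 32790

32790 kW


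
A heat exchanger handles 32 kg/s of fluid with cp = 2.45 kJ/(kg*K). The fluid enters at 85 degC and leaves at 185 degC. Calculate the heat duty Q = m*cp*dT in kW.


Q = m_dot * cp * delta_T
delta_T = 185 - 85 = 100 K
Q = 32 * 2.45 * 100
= 78.4 * 100
= 7840 kW

7840 kW


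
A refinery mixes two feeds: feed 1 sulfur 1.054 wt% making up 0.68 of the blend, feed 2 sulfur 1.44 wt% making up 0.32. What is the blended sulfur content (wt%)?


Linear sulfur blending: S_blend = x1*S1 + x2*S2
Contribution 1: 0.68 * 1.054 = 0.71672 wt%
Contribution 2: 0.32 * 1.44 = 0.4608 wt%
S_blend = 0.71672 + 0.4608 = 1.17752

1.17752 wt%


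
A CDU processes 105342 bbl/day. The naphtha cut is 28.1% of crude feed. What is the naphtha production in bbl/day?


Crude throughput = 105342 bbl/day
Fraction yield = 28.1%
yield = throughput * fraction / 100
yield = 105342 * 28.1 / 100 = 29601.102

29601.102 bbl/day


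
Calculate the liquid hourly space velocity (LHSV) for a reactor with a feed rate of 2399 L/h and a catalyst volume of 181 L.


LHSV = volumetric feed rate / catalyst volume
= 2399 L/h / 181 L
= 13.25 h^-1

13.25 h^-1


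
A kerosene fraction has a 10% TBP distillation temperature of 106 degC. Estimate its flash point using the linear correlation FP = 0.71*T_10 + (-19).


FP = 0.71 * 106 + (-19) = 56.26

56.26 degC


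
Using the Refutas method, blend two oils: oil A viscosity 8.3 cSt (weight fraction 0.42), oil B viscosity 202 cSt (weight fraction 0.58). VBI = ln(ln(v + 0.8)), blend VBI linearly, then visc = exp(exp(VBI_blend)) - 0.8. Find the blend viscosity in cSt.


Refutas method: VBN_i = 14.534*ln(ln(visc_i + 0.8)) + 10.975, blended linearly by mass fraction; since VBN is linear in VBI_i = ln(ln(visc_i + 0.8)) and the fractions sum to 1, blend VBI directly: visc = exp(exp(VBI_blend)) - 0.8
VBI_1 = ln(ln(8.3 + 0.8)) = 0.792211
VBI_2 = ln(ln(202 + 0.8)) = 1.67001
VBI_blend = 0.42 * 0.792211 + 0.58 * 1.67001 = 1.30133
visc_blend = exp(exp(1.30133)) - 0.8 = 38.62

38.62 cSt


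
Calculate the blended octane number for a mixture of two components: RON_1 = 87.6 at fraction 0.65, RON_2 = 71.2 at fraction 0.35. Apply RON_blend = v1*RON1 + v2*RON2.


Linear blending: RON_blend = sum(vi * RONi)
Contribution 1: 0.65 * 87.6 = 56.94
Contribution 2: 0.35 * 71.2 = 24.92
RON_blend = 56.94 + 24.92 = 81.86

81.86


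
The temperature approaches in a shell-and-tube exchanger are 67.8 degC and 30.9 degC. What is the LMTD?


LMTD = (dT1 - dT2) / ln(dT1/dT2)
= (67.8 - 30.9) / ln(67.8 / 30.9) = 36.9 / 0.785806 = 46.96

46.96 degC


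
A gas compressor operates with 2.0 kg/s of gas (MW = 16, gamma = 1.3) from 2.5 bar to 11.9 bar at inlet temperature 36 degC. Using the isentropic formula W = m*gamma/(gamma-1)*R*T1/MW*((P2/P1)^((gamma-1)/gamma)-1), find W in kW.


Isentropic work: W = m*(gamma/(gamma-1))*(R*T1/MW)*((P2/P1)^((gamma-1)/gamma) - 1)
T1 = 36 + 273.15 = 309.15 K
Pressure ratio = 11.9 / 2.5 = 4.76
Exponent = (1.3 - 1)/1.3 = 0.230769
(P2/P1)^exp - 1 = 4.76^0.230769 - 1 = 0.433411
W = 2.0 * 1.3 / 0.3 * 8.314 * 309.15 / 16 * 0.433411 = 603.4

603.4 kW


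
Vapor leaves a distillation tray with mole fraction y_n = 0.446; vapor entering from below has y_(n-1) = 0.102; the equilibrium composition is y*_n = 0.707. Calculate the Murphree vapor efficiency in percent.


Murphree vapor efficiency: EMV = (y_n - y_(n-1)) / (y*_n - y_(n-1)) * 100
EMV = (0.446 - 0.102) / (0.707 - 0.102) * 100 = 0.344 / 0.605 * 100 = 56.86

56.86 %


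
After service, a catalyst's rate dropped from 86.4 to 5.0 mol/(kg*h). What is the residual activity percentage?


Activity (%) = (rate_used / rate_fresh) * 100
rate_used = 5.0, rate_fresh = 86.4
= (5.0 / 86.4) * 100
= 0.05787 * 100 = 5.787

5.787 %


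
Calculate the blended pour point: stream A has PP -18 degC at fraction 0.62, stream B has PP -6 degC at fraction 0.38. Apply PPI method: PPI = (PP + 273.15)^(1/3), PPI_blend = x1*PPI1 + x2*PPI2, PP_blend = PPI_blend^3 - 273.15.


PPI_1 = (-18 + 273.15)^(1/3) = 6.342569
PPI_2 = (-6 + 273.15)^(1/3) = 6.440482
PPI_blend = 0.62 * 6.342569 + 0.38 * 6.440482 = 6.379776
PP_blend = 6.379776^3 - 273.15 = 259.6667 - 273.15 = -13.48

-13.48 degC


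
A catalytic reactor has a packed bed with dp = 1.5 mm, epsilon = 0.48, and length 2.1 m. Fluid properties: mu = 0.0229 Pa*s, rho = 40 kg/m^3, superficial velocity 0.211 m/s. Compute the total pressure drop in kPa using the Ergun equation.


dp = 1.5 mm = 0.0015 m
Viscous term = 150*0.0229*0.211*(1-0.48)^2 / (0.0015^2*0.48^3) = 787607
Inertial term = 1.75*40*0.211^2*(1-0.48) / (0.0015*0.48^3) = 9769.03
dP/L = 787607 + 9769.03 = 797376 Pa/m
dP = 797376 * 2.1 / 1000 = 1674 kPa

1674 kPa


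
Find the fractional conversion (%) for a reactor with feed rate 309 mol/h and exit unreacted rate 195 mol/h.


X = (F_in - F_out) / F_in * 100
Moles reacted = 309 - 195 = 114
X = 114 / 309 * 100
= 0.3689 * 100
= 36.89 %

36.89 %


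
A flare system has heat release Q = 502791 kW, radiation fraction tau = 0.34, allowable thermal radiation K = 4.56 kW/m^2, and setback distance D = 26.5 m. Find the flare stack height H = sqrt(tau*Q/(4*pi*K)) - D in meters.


tau*Q/(4*pi*K) = 0.34 * 502791 / (4 * pi * 4.56) = 2983.26
sqrt(2983.26) = 54.6192
H = 54.6192 - 26.5 = 28.12

28.12 m


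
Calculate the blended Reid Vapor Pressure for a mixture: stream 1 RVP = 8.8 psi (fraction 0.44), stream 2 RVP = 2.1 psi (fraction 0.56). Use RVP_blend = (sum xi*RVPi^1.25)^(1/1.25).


Chevron index: RVP_blend = (sum xi*RVPi^1.25)^(1/1.25)
RVP^1.25 terms: 0.44 * 8.8^1.25 + 0.56 * 2.1^1.25 = 8.0846
RVP_blend = 8.0846^(1/1.25) = 5.323

5.323 psi


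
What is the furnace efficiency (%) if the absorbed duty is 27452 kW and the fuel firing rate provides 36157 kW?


Furnace efficiency = Q_absorbed / Q_fuel * 100
= 27452 / 36157 * 100 = 75.92

75.92 %


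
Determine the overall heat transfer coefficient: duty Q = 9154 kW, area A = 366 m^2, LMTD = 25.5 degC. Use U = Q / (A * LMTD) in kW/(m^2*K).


From Q = U*A*LMTD, U = Q / (A * LMTD)
U = 9154 / (366 * 25.5) = 9154 / 9333 = 0.9808

0.9808 kW/(m^2*K)


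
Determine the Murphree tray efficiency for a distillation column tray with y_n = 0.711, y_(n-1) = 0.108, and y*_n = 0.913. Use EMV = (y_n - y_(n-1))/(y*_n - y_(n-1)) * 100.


Murphree vapor efficiency: EMV = (y_n - y_(n-1)) / (y*_n - y_(n-1)) * 100
EMV = (0.711 - 0.108) / (0.913 - 0.108) * 100 = 0.603 / 0.805 * 100 = 74.91

74.91 %


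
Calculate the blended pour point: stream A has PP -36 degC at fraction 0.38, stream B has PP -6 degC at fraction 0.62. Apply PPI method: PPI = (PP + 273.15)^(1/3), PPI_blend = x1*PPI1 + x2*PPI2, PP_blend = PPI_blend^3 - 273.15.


PPI_1 = (-36 + 273.15)^(1/3) = 6.189768
PPI_2 = (-6 + 273.15)^(1/3) = 6.440482
PPI_blend = 0.38 * 6.189768 + 0.62 * 6.440482 = 6.345211
PP_blend = 6.345211^3 - 273.15 = 255.469 - 273.15 = -17.68

-17.68 degC


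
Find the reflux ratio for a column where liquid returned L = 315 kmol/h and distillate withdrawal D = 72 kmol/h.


Reflux ratio definition: R = L / D (liquid returned / distillate withdrawn)
L = 315 kmol/h, D = 72 kmol/h
R = 315 / 72 = 4.375

4.375


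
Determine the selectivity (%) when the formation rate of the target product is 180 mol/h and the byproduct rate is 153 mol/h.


Selectivity = desired / (desired + undesired) * 100
Total products = 180 + 153 = 333 mol/h
S = 180 / 333 * 100
= 0.5405 * 100
= 54.05 %

54.05 %


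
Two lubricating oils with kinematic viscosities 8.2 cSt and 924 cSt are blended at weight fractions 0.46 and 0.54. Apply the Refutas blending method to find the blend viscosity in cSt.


Refutas method: VBN_i = 14.534*ln(ln(visc_i + 0.8)) + 10.975, blended linearly by mass fraction; since VBN is linear in VBI_i = ln(ln(visc_i + 0.8)) and the fractions sum to 1, blend VBI directly: visc = exp(exp(VBI_blend)) - 0.8
VBI_1 = ln(ln(8.2 + 0.8)) = 0.787195
VBI_2 = ln(ln(924 + 0.8)) = 1.92126
VBI_blend = 0.46 * 0.787195 + 0.54 * 1.92126 = 1.39959
visc_blend = exp(exp(1.39959)) - 0.8 = 56.80

56.80 cSt


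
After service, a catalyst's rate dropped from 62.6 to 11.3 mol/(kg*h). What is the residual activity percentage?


Activity (%) = (rate_used / rate_fresh) * 100
rate_used = 11.3, rate_fresh = 62.6
= (11.3 / 62.6) * 100
= 0.1805 * 100 = 18.05

18.05 %


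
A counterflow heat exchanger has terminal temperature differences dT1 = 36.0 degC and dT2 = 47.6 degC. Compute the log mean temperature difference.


LMTD = (dT1 - dT2) / ln(dT1/dT2)
= (36.0 - 47.6) / ln(36.0 / 47.6) = -11.6 / -0.279314 = 41.53

41.53 degC


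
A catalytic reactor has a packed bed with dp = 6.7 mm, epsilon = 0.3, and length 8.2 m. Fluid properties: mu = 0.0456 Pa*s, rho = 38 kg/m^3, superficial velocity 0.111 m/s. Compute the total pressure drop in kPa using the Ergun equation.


dp = 6.7 mm = 0.0067 m
Viscous term = 150*0.0456*0.111*(1-0.3)^2 / (0.0067^2*0.3^3) = 306946
Inertial term = 1.75*38*0.111^2*(1-0.3) / (0.0067*0.3^3) = 3170.5
dP/L = 306946 + 3170.5 = 310116 Pa/m
dP = 310116 * 8.2 / 1000 = 2543 kPa

2543 kPa


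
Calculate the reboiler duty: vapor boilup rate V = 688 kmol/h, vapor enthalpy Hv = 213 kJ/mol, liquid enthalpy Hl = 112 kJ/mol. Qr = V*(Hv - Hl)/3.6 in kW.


Qr = 688 * (213 - 112) / 3.6 = 688 * 101 / 3.6 = 19300

19300 kW


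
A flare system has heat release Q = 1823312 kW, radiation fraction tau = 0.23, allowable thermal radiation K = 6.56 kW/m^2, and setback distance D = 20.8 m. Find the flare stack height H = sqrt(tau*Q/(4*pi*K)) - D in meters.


tau*Q/(4*pi*K) = 0.23 * 1823312 / (4 * pi * 6.56) = 5087.16
sqrt(5087.16) = 71.3243
H = 71.3243 - 20.8 = 50.52

50.52 m


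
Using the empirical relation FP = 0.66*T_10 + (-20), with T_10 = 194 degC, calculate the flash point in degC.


FP = 0.66 * 194 + (-20) = 108.04

108.04 degC


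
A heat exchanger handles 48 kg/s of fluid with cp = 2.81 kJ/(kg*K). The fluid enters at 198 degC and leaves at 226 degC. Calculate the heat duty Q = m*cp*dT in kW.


Q = m_dot * cp * delta_T
delta_T = 226 - 198 = 28 K
Q = 48 * 2.81 * 28
= 134.88 * 28
= 3776.64 kW

3776.64 kW


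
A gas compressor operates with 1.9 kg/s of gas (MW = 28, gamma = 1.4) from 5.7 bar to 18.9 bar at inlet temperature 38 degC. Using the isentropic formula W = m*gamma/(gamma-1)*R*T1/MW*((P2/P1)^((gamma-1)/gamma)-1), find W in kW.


Isentropic work: W = m*(gamma/(gamma-1))*(R*T1/MW)*((P2/P1)^((gamma-1)/gamma) - 1)
T1 = 38 + 273.15 = 311.15 K
Pressure ratio = 18.9 / 5.7 = 3.31579
Exponent = (1.4 - 1)/1.4 = 0.285714
(P2/P1)^exp - 1 = 3.31579^0.285714 - 1 = 0.408442
W = 1.9 * 1.4 / 0.4 * 8.314 * 311.15 / 28 * 0.408442 = 250.9

250.9 kW


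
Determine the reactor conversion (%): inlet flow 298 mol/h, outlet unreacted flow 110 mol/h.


X = (F_in - F_out) / F_in * 100
Moles reacted = 298 - 110 = 188
X = 188 / 298 * 100
= 0.6309 * 100
= 63.09 %

63.09 %


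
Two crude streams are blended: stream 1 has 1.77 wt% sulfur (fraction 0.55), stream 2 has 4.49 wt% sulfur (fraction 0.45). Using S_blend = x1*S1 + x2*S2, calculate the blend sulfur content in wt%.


Linear sulfur blending: S_blend = x1*S1 + x2*S2
Contribution 1: 0.55 * 1.77 = 0.9735 wt%
Contribution 2: 0.45 * 4.49 = 2.0205 wt%
S_blend = 0.9735 + 2.0205 = 2.994

2.994 wt%


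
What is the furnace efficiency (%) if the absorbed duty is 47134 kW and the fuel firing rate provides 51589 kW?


Furnace efficiency = Q_absorbed / Q_fuel * 100
= 47134 / 51589 * 100 = 91.36

91.36 %


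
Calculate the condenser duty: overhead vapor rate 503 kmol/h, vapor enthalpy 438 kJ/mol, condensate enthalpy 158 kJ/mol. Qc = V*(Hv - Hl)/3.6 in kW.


Qc = 503 * (438 - 158) / 3.6 = 503 * 280 / 3.6 = 39120

39120 kW


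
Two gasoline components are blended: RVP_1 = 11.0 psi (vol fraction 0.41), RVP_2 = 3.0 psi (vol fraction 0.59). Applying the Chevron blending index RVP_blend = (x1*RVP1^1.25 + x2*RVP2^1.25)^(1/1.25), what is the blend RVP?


Chevron index: RVP_blend = (sum xi*RVPi^1.25)^(1/1.25)
RVP^1.25 terms: 0.41 * 11.0^1.25 + 0.59 * 3.0^1.25 = 10.5429
RVP_blend = 10.5429^(1/1.25) = 6.582

6.582 psi


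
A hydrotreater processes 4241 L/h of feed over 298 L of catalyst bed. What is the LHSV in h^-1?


LHSV = volumetric feed rate / catalyst volume
= 4241 L/h / 298 L
= 14.23 h^-1

14.23 h^-1


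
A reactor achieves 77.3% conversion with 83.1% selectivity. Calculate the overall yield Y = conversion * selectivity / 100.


Overall yield = conversion (%) * selectivity (%) / 100
Conversion = 77.3%, Selectivity = 83.1%
Y = 77.3 * 83.1 / 100
= 64.2363 %

64.2363 %


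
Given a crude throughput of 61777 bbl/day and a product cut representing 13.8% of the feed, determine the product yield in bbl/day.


Crude throughput = 61777 bbl/day
Fraction yield = 13.8%
yield = throughput * fraction / 100
yield = 61777 * 13.8 / 100 = 8525.226

8525.226 bbl/day


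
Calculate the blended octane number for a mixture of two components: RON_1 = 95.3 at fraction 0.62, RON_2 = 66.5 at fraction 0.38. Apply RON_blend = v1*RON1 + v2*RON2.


Linear blending: RON_blend = sum(vi * RONi)
Contribution 1: 0.62 * 95.3 = 59.086
Contribution 2: 0.38 * 66.5 = 25.27
RON_blend = 59.086 + 25.27 = 84.356

84.356


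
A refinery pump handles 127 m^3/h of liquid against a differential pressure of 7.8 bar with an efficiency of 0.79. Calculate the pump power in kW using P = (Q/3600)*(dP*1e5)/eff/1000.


Q = 127 / 3600 = 0.0352778 m^3/s
P = 0.0352778 * (7.8 * 1e5) / 0.79 / 1000 = 34.83

34.83 kW


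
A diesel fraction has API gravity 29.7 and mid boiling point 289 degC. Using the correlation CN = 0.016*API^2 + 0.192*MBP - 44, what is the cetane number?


CN = 0.016 * 29.7^2 + 0.192 * 289 - 44
CN = 14.11344 + 55.488 - 44 = 25.60144

25.60144


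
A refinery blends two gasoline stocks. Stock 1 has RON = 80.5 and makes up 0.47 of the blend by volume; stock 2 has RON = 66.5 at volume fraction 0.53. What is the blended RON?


Linear blending: RON_blend = sum(vi * RONi)
Contribution 1: 0.47 * 80.5 = 37.835
Contribution 2: 0.53 * 66.5 = 35.245
RON_blend = 37.835 + 35.245 = 73.08

73.08


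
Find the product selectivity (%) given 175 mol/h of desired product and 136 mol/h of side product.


Selectivity = desired / (desired + undesired) * 100
Total products = 175 + 136 = 311 mol/h
S = 175 / 311 * 100
= 0.5627 * 100
= 56.27 %

56.27 %


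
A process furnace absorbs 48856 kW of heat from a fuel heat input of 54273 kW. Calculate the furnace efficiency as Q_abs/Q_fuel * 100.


Furnace efficiency = Q_absorbed / Q_fuel * 100
= 48856 / 54273 * 100 = 90.02

90.02 %


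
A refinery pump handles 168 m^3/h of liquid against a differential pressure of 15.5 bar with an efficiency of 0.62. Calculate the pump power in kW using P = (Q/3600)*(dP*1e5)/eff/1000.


Q = 168 / 3600 = 0.0466667 m^3/s
P = 0.0466667 * (15.5 * 1e5) / 0.62 / 1000 = 116.7

116.7 kW


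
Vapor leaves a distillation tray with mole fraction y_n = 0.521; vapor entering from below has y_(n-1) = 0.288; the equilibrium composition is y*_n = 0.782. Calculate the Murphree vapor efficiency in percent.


Murphree vapor efficiency: EMV = (y_n - y_(n-1)) / (y*_n - y_(n-1)) * 100
EMV = (0.521 - 0.288) / (0.782 - 0.288) * 100 = 0.233 / 0.494 * 100 = 47.17

47.17 %


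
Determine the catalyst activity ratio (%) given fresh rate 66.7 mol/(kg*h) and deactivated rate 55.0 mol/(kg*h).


Activity (%) = (rate_used / rate_fresh) * 100
rate_used = 55.0, rate_fresh = 66.7
= (55.0 / 66.7) * 100
= 0.8246 * 100 = 82.46

82.46 %


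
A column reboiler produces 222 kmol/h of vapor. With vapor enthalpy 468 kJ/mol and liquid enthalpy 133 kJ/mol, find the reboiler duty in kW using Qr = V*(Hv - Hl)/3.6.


Qr = 222 * (468 - 133) / 3.6 = 222 * 335 / 3.6 = 20660

20660 kW


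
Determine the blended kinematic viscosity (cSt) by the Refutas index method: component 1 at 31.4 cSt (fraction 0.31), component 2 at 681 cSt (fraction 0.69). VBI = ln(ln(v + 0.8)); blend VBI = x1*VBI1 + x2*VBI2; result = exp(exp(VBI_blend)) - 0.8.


Refutas method: VBN_i = 14.534*ln(ln(visc_i + 0.8)) + 10.975, blended linearly by mass fraction; since VBN is linear in VBI_i = ln(ln(visc_i + 0.8)) and the fractions sum to 1, blend VBI directly: visc = exp(exp(VBI_blend)) - 0.8
VBI_1 = ln(ln(31.4 + 0.8)) = 1.24472
VBI_2 = ln(ln(681 + 0.8)) = 1.8756
VBI_blend = 0.31 * 1.24472 + 0.69 * 1.8756 = 1.68003
visc_blend = exp(exp(1.68003)) - 0.8 = 213.1

213.1 cSt


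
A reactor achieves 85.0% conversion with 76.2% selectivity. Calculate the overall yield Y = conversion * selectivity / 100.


Overall yield = conversion (%) * selectivity (%) / 100
Conversion = 85.0%, Selectivity = 76.2%
Y = 85.0 * 76.2 / 100
= 64.77 %

64.77 %


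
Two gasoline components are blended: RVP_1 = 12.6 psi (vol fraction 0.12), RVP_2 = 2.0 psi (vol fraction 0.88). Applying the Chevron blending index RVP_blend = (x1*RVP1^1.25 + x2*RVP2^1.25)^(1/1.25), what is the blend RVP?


Chevron index: RVP_blend = (sum xi*RVPi^1.25)^(1/1.25)
RVP^1.25 terms: 0.12 * 12.6^1.25 + 0.88 * 2.0^1.25 = 4.94169
RVP_blend = 4.94169^(1/1.25) = 3.590

3.590 psi


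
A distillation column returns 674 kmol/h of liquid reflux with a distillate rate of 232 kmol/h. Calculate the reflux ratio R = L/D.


Reflux ratio definition: R = L / D (liquid returned / distillate withdrawn)
L = 674 kmol/h, D = 232 kmol/h
R = 674 / 232 = 2.905

2.905


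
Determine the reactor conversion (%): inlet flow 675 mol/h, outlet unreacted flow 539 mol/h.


X = (F_in - F_out) / F_in * 100
Moles reacted = 675 - 539 = 136
X = 136 / 675 * 100
= 0.2015 * 100
= 20.15 %

20.15 %


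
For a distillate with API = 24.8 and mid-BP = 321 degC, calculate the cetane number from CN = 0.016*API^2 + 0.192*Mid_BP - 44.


CN = 0.016 * 24.8^2 + 0.192 * 321 - 44
CN = 9.84064 + 61.632 - 44 = 27.47264

27.47264


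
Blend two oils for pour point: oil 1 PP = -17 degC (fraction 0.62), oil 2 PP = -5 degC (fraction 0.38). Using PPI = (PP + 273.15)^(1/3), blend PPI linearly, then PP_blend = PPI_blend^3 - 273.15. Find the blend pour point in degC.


PPI_1 = (-17 + 273.15)^(1/3) = 6.350844
PPI_2 = (-5 + 273.15)^(1/3) = 6.448508
PPI_blend = 0.62 * 6.350844 + 0.38 * 6.448508 = 6.387956
PP_blend = 6.387956^3 - 273.15 = 260.6668 - 273.15 = -12.48

-12.48 degC


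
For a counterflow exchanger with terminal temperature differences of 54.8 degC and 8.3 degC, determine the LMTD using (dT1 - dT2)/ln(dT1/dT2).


LMTD = (dT1 - dT2) / ln(dT1/dT2)
= (54.8 - 8.3) / ln(54.8 / 8.3) = 46.5 / 1.88743 = 24.64

24.64 degC


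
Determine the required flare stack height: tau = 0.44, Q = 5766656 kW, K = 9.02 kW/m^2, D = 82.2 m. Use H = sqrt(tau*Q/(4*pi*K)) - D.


tau*Q/(4*pi*K) = 0.44 * 5766656 / (4 * pi * 9.02) = 22385.2
sqrt(22385.2) = 149.617
H = 149.617 - 82.2 = 67.42

67.42 m


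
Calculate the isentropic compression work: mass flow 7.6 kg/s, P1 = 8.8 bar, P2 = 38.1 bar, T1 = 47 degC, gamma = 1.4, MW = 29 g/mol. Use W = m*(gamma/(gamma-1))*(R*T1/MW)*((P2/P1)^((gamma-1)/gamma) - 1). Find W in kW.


Isentropic work: W = m*(gamma/(gamma-1))*(R*T1/MW)*((P2/P1)^((gamma-1)/gamma) - 1)
T1 = 47 + 273.15 = 320.15 K
Pressure ratio = 38.1 / 8.8 = 4.32955
Exponent = (1.4 - 1)/1.4 = 0.285714
(P2/P1)^exp - 1 = 4.32955^0.285714 - 1 = 0.51999
W = 7.6 * 1.4 / 0.4 * 8.314 * 320.15 / 29 * 0.51999 = 1270

1270 kW


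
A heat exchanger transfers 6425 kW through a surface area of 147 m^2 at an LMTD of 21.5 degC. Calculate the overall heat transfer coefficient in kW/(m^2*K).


From Q = U*A*LMTD, U = Q / (A * LMTD)
U = 6425 / (147 * 21.5) = 6425 / 3160.5 = 2.033

2.033 kW/(m^2*K)


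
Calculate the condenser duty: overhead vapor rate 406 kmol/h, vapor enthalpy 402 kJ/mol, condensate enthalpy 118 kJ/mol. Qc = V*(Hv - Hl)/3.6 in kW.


Qc = 406 * (402 - 118) / 3.6 = 406 * 284 / 3.6 = 32030

32030 kW


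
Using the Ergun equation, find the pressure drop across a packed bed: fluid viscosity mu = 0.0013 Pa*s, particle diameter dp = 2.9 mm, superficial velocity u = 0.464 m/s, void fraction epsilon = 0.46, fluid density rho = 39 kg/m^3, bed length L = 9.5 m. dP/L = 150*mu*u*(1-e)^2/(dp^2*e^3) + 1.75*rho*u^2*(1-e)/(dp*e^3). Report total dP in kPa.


dp = 2.9 mm = 0.0029 m
Viscous term = 150*0.0013*0.464*(1-0.46)^2 / (0.0029^2*0.46^3) = 32230.8
Inertial term = 1.75*39*0.464^2*(1-0.46) / (0.0029*0.46^3) = 28110
dP/L = 32230.8 + 28110 = 60340.8 Pa/m
dP = 60340.8 * 9.5 / 1000 = 573.2 kPa

573.2 kPa


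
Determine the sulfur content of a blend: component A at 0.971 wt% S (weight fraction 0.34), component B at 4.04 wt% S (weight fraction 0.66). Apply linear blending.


Linear sulfur blending: S_blend = x1*S1 + x2*S2
Contribution 1: 0.34 * 0.971 = 0.33014 wt%
Contribution 2: 0.66 * 4.04 = 2.6664 wt%
S_blend = 0.33014 + 2.6664 = 2.99654

2.99654 wt%


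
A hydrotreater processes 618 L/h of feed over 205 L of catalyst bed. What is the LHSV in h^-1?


LHSV = volumetric feed rate / catalyst volume
= 618 L/h / 205 L
= 3.015 h^-1

3.015 h^-1


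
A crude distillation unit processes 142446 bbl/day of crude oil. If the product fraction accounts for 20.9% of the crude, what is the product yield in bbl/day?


Crude throughput = 142446 bbl/day
Fraction yield = 20.9%
yield = throughput * fraction / 100
yield = 142446 * 20.9 / 100 = 29771.214

29771.214 bbl/day


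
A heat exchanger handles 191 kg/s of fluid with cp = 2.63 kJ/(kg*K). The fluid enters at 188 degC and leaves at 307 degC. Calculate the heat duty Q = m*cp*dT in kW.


Q = m_dot * cp * delta_T
delta_T = 307 - 188 = 119 K
Q = 191 * 2.63 * 119
= 502.33 * 119
= 59777.27 kW

59777.27 kW


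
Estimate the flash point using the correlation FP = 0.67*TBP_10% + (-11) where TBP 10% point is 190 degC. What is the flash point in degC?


FP = 0.67 * 190 + (-11) = 116.3

116.3 degC


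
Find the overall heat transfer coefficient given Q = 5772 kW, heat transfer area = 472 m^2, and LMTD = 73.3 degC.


From Q = U*A*LMTD, U = Q / (A * LMTD)
U = 5772 / (472 * 73.3) = 5772 / 34597.6 = 0.1668

0.1668 kW/(m^2*K)


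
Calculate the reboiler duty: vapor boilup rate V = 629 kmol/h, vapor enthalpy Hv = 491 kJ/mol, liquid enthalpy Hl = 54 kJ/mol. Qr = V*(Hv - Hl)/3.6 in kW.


Qr = 629 * (491 - 54) / 3.6 = 629 * 437 / 3.6 = 76350

76350 kW


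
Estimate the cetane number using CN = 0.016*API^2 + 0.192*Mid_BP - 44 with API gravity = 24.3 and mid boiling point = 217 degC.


CN = 0.016 * 24.3^2 + 0.192 * 217 - 44
CN = 9.44784 + 41.664 - 44 = 7.11184

7.11184


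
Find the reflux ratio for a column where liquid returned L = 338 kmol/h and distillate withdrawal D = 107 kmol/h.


Reflux ratio definition: R = L / D (liquid returned / distillate withdrawn)
L = 338 kmol/h, D = 107 kmol/h
R = 338 / 107 = 3.159

3.159


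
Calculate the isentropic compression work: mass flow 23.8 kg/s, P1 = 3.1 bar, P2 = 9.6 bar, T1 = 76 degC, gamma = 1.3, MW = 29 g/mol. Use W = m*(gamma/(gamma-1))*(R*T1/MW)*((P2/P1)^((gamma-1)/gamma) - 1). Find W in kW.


Isentropic work: W = m*(gamma/(gamma-1))*(R*T1/MW)*((P2/P1)^((gamma-1)/gamma) - 1)
T1 = 76 + 273.15 = 349.15 K
Pressure ratio = 9.6 / 3.1 = 3.09677
Exponent = (1.3 - 1)/1.3 = 0.230769
(P2/P1)^exp - 1 = 3.09677^0.230769 - 1 = 0.298035
W = 23.8 * 1.3 / 0.3 * 8.314 * 349.15 / 29 * 0.298035 = 3077

3077 kW
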